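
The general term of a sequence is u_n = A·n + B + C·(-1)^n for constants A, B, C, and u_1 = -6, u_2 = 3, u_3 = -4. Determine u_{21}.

At n = 1, 2, 3: A + B - C = -6; 2A + B + C = 3; 3A + B - C = -4.
Subtracting the first from the second: A + 2C = 9.
Subtracting the second from the third: A - 2C = -7.
Solving: C = 4, A = 1, then B = -3.
Hence u_{21} = 1·21 + (-3) + 4·(-1) = 14.

14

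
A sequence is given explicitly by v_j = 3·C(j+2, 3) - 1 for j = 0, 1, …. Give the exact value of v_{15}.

2039

C(17, 3) = 680, so v_{15} = 2039.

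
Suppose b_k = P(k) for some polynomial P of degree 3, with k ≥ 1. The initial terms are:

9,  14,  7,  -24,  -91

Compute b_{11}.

-1921

1st diffs: 5, -7, -31, -67.
2nd diffs: -12, -24, -36.
3rd diffs: -12, -12 (constant).
Newton forward-difference form: b_k = 9 + 5·C(k-1,1) + (-12)·C(k-1,2) + (-12)·C(k-1,3).
At k = 11: k-1 = 10, so b_{11} = 9 + 50 - 540 - 1440 = -1921.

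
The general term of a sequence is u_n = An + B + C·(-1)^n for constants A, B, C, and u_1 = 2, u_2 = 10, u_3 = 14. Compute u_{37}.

218

Plug in n = 1, 2, 3: A + B - C = 2; 2A + B + C = 10; 3A + B - C = 14.
Subtracting the first from the second: A + 2C = 8.
Subtracting the second from the third: A - 2C = 4.
Solving: C = 1, A = 6, then B = -3.
Hence u_{37} = 6·37 + (-3) + 1·(-1) = 218.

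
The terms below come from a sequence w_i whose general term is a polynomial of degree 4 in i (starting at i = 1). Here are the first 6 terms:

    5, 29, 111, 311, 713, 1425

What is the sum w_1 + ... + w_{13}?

1st diffs: 24, 82, 200, 402, 712.
2nd diffs: 58, 118, 202, 310.
3rd diffs: 60, 84, 108.
4th diffs: 24, 24 (constant).
Newton forward-difference form: w_i = 5 + 24·C(i-1,1) + 58·C(i-1,2) + 60·C(i-1,3) + 24·C(i-1,4).
Continuing: …, 2579, 4331, 6861, 10373, …, w_{13} = 29201.
Summing i = 1..13 (13 terms) gives 92313.

92313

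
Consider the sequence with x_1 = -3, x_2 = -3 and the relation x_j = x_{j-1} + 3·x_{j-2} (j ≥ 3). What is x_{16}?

-520149

Compute successive terms:
x_3 = -12; x_4 = -21; x_5 = -57; …; x_{13} = -42627; x_{14} = -98067; x_{15} = -225948; x_{16} = -520149.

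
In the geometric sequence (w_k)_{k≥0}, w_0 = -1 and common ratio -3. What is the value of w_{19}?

w_k = (-1)·(-3)^(k-0).
w_{19} = (-1)·(-3)^19 = 1162261467.

1162261467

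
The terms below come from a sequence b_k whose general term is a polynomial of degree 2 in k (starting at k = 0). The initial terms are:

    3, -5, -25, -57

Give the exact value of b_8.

-397

1st diffs: -8, -20, -32.
2nd diffs: -12, -12 (constant).
Newton forward-difference form: b_k = 3 + (-8)·C(k,1) + (-12)·C(k,2).
At k = 8: k = 8, so b_8 = 3 - 64 - 336 = -397.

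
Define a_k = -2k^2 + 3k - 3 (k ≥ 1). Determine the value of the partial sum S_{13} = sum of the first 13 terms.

Over k = 1..13: Σk = 91, Σk² = 819.
Total = (-2)·819 + (3)·91 + (-3)·13 = -1404.

-1404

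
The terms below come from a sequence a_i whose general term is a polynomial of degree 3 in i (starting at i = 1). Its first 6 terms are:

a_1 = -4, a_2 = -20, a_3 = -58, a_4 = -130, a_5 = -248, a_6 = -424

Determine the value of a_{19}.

-13450

1st diffs: -16, -38, -72, -118, -176.
2nd diffs: -22, -34, -46, -58.
3rd diffs: -12, -12, -12 (constant).
Newton forward-difference form: a_i = -4 + (-16)·C(i-1,1) + (-22)·C(i-1,2) + (-12)·C(i-1,3).
At i = 19: i-1 = 18, so a_{19} = -4 - 288 - 3366 - 9792 = -13450.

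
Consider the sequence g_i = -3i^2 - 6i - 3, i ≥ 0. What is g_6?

g_6 = -3·6^2 - 6·6 - 3 = -147.

-147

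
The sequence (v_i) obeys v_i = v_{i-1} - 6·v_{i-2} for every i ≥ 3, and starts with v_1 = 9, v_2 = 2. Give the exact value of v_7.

-856

Step forward from the initial values:
v_3 = -52; v_4 = -64; v_5 = 248; v_6 = 632; v_7 = -856.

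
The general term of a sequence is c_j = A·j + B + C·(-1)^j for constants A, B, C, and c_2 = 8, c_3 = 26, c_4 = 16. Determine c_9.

50

At j = 2, 3, 4: 2A + B + C = 8; 3A + B - C = 26; 4A + B + C = 16.
Subtracting the first from the second: A - 2C = 18.
Subtracting the second from the third: A + 2C = -10.
Solving: C = -7, A = 4, then B = 7.
So c_j = 4·j + 7 + (-7)·(-1)^j; at j=9 this is 50.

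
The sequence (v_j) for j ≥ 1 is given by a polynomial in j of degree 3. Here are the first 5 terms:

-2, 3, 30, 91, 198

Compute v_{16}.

7843

1st diffs: 5, 27, 61, 107.
2nd diffs: 22, 34, 46.
3rd diffs: 12, 12 (constant).
Newton forward-difference form: v_j = -2 + 5·C(j-1,1) + 22·C(j-1,2) + 12·C(j-1,3).
At j = 16: j-1 = 15, so v_{16} = -2 + 75 + 2310 + 5460 = 7843.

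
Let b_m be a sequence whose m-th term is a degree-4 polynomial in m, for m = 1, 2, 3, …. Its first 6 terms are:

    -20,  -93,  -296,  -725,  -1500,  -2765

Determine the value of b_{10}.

1st diffs: -73, -203, -429, -775, -1265.
2nd diffs: -130, -226, -346, -490.
3rd diffs: -96, -120, -144.
4th diffs: -24, -24 (constant).
Newton forward-difference form: b_m = -20 + (-73)·C(m-1,1) + (-130)·C(m-1,2) + (-96)·C(m-1,3) + (-24)·C(m-1,4).
At m = 10: m-1 = 9, so b_{10} = -20 - 657 - 4680 - 8064 - 3024 = -16445.

-16445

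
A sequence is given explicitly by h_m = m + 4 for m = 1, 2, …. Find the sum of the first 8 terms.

Over m = 1..8: Σm = 36.
Total = (1)·36 + (4)·8 = 68.

68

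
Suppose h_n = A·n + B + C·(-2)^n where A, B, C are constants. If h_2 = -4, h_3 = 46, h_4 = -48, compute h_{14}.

At n = 2, 3, 4: 2A + B + 4C = -4; 3A + B - 8C = 46; 4A + B + 16C = -48.
Subtracting the first from the second: A - 12C = 50.
Subtracting the second from the third: A + 24C = -94.
Solving: C = -4, A = 2, then B = 8.
Hence h_{14} = 2·14 + 8 + (-4)·16384 = -65500.

-65500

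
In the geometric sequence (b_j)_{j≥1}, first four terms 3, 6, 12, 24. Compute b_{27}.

Common ratio r = 2.
b_j = 3·2^(j-1).
b_{27} = 3·2^26 = 201326592.

201326592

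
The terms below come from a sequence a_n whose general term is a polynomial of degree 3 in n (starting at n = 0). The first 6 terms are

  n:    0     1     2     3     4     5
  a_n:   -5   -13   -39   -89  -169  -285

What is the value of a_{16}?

-5653

1st diffs: -8, -26, -50, -80, -116.
2nd diffs: -18, -24, -30, -36.
3rd diffs: -6, -6, -6 (constant).
So a_n = -n^3 - 6n^2 - n - 5.
Evaluating at n = 16 gives a_{16} = -5653.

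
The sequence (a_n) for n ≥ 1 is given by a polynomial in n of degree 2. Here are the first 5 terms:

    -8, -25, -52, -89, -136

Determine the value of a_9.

-424

1st diffs: -17, -27, -37, -47.
2nd diffs: -10, -10, -10 (constant).
Newton forward-difference form: a_n = -8 + (-17)·C(n-1,1) + (-10)·C(n-1,2).
At n = 9: n-1 = 8, so a_9 = -8 - 136 - 280 = -424.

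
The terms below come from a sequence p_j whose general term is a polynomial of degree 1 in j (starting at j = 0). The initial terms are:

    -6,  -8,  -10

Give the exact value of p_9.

1st diffs: -2, -2 (constant).
So p_j = -2j - 6.
Evaluating at j = 9 gives p_9 = -24.

-24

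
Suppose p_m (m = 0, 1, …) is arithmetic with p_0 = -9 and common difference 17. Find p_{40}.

671

p_m = -9 + (m - 0)·17.
p_{40} = -9 + 40·17 = 671.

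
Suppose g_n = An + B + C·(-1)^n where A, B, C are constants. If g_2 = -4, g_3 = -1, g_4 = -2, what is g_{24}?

At n = 2, 3, 4: 2A + B + C = -4; 3A + B - C = -1; 4A + B + C = -2.
Subtracting the first from the second: A - 2C = 3.
Subtracting the second from the third: A + 2C = -1.
Solving: C = -1, A = 1, then B = -5.
Therefore g_{24} = 24 + (-5) + (-1)·1 = 18.

18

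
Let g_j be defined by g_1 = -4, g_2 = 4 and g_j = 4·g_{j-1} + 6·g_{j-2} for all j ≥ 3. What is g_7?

Compute successive terms:
g_3 = -8; g_4 = -8; g_5 = -80; g_6 = -368; g_7 = -1952.

-1952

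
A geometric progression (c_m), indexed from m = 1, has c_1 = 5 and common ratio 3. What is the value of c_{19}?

1937102445

c_m = 5·3^(m-1).
c_{19} = 5·3^18 = 1937102445.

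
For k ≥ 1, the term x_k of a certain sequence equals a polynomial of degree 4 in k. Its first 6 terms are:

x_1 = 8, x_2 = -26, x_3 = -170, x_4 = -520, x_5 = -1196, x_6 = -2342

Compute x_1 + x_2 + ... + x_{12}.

1st diffs: -34, -144, -350, -676, -1146.
2nd diffs: -110, -206, -326, -470.
3rd diffs: -96, -120, -144.
4th diffs: -24, -24 (constant).
Newton forward-difference form: x_k = 8 + (-34)·C(k-1,1) + (-110)·C(k-1,2) + (-96)·C(k-1,3) + (-24)·C(k-1,4).
Continuing: …, -4126, -6740, -10400, -15346, …, x_{12} = -30176.
Summing k = 1..12 (12 terms) gives -92876.

-92876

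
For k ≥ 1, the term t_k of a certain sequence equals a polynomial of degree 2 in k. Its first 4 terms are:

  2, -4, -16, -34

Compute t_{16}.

-718

1st diffs: -6, -12, -18.
2nd diffs: -6, -6 (constant).
Newton forward-difference form: t_k = 2 + (-6)·C(k-1,1) + (-6)·C(k-1,2).
At k = 16: k-1 = 15, so t_{16} = 2 - 90 - 630 = -718.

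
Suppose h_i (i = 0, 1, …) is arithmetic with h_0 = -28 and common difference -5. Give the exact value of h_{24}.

h_i = -28 + (i - 0)·(-5).
h_{24} = -28 + 24·(-5) = -148.

-148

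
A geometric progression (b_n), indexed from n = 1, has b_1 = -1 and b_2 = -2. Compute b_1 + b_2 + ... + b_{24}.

Common ratio r = 2.
b_n = (-1)·2^(n-1).
S = (-1)·(2^24 - 1)/(2 - 1) = (-1)·(16777216 - 1)/(1) = -16777215.

-16777215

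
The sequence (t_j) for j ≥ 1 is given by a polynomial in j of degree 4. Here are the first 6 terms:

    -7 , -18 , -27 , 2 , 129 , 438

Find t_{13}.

1st diffs: -11, -9, 29, 127, 309.
2nd diffs: 2, 38, 98, 182.
3rd diffs: 36, 60, 84.
4th diffs: 24, 24 (constant).
So t_j = j^4 - 4j^3 + 2j - 6.
Evaluating at j = 13 gives t_{13} = 19793.

19793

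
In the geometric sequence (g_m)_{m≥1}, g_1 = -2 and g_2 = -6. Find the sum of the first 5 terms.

-242

Common ratio r = 3.
g_m = (-2)·3^(m-1).
S = (-2)·(3^5 - 1)/(3 - 1) = (-2)·(243 - 1)/(2) = -242.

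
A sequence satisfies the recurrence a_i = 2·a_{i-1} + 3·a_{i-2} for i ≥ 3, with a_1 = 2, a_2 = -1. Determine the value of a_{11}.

a_3 = 4; a_4 = 5; a_5 = 22; a_6 = 59; a_7 = 184; a_8 = 545; a_9 = 1642; a_{10} = 4919; a_{11} = 14764.
(Characteristic roots are 3 and -1.)

14764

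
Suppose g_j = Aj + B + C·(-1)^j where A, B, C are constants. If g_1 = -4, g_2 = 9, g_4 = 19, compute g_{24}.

119

Write the equations: A + B - C = -4; 2A + B + C = 9; 4A + B + C = 19.
Subtracting the first from the second: A + 2C = 13.
Subtracting the second from the third: 2A = 10.
Solving: C = 4, A = 5, then B = -5.
Therefore g_{24} = 120 + (-5) + 4·1 = 119.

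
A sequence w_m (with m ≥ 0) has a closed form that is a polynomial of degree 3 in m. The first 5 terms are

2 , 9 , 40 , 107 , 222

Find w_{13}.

1st diffs: 7, 31, 67, 115.
2nd diffs: 24, 36, 48.
3rd diffs: 12, 12 (constant).
Newton forward-difference form: w_m = 2 + 7·C(m,1) + 24·C(m,2) + 12·C(m,3).
At m = 13: m = 13, so w_{13} = 2 + 91 + 1872 + 3432 = 5397.

5397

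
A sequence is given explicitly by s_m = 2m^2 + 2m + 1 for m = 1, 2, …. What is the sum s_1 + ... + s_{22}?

8118

Over m = 1..22: Σm = 253, Σm² = 3795.
Total = (2)·3795 + (2)·253 + (1)·22 = 8118.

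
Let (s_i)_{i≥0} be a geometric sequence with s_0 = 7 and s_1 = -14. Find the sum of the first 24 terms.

Common ratio r = -2.
s_i = 7·(-2)^(i-0).
S = 7·((-2)^24 - 1)/(-2 - 1) = 7·(16777216 - 1)/(-3) = -39146835.

-39146835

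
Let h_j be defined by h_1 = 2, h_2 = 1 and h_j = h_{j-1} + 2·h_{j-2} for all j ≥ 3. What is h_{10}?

Iterate the recurrence:
h_3 = 5, h_4 = 7, h_5 = 17, h_6 = 31, h_7 = 65, h_8 = 127, h_9 = 257, h_{10} = 511.
(Characteristic roots are 2 and -1.)

511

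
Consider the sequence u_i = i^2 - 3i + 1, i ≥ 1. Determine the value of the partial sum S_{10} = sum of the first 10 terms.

Over i = 1..10: Σi = 55, Σi² = 385.
Total = (1)·385 + (-3)·55 + (1)·10 = 230.

230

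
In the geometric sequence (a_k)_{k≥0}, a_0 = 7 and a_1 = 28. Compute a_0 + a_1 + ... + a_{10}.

9786707

Common ratio r = 4.
a_k = 7·4^(k-0).
S = 7·(4^11 - 1)/(4 - 1) = 7·(4194304 - 1)/(3) = 9786707.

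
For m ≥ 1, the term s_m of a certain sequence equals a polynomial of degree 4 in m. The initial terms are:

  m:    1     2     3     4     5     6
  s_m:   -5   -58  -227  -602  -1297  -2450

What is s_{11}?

1st diffs: -53, -169, -375, -695, -1153.
2nd diffs: -116, -206, -320, -458.
3rd diffs: -90, -114, -138.
4th diffs: -24, -24 (constant).
Newton forward-difference form: s_m = -5 + (-53)·C(m-1,1) + (-116)·C(m-1,2) + (-90)·C(m-1,3) + (-24)·C(m-1,4).
At m = 11: m-1 = 10, so s_{11} = -5 - 530 - 5220 - 10800 - 5040 = -21595.

-21595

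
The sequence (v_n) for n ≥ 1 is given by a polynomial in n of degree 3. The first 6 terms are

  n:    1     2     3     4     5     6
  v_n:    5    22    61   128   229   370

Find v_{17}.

1st diffs: 17, 39, 67, 101, 141.
2nd diffs: 22, 28, 34, 40.
3rd diffs: 6, 6, 6 (constant).
Newton forward-difference form: v_n = 5 + 17·C(n-1,1) + 22·C(n-1,2) + 6·C(n-1,3).
At n = 17: n-1 = 16, so v_{17} = 5 + 272 + 2640 + 3360 = 6277.

6277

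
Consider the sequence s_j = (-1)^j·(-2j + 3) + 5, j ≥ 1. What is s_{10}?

(-1)^10 = 1; -2j + 3 at j=10 is -17; so s_{10} = -12.

-12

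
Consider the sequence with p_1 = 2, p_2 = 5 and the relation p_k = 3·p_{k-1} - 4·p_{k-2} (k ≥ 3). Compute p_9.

Step forward from the initial values:
p_3 = 7, p_4 = 1, p_5 = -25, p_6 = -79, p_7 = -137, p_8 = -95, p_9 = 263.

263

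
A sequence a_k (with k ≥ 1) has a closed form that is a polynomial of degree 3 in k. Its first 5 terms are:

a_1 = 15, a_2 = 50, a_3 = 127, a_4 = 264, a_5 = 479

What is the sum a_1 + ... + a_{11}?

1st diffs: 35, 77, 137, 215.
2nd diffs: 42, 60, 78.
3rd diffs: 18, 18 (constant).
Newton forward-difference form: a_k = 15 + 35·C(k-1,1) + 42·C(k-1,2) + 18·C(k-1,3).
Continuing: …, 790, 1215, 1772, 2479, …, a_{11} = 4415.
Summing k = 1..11 (11 terms) gives 14960.

14960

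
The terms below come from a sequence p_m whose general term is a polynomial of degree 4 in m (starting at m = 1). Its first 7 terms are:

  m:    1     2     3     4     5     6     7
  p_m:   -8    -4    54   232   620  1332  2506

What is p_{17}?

87176

1st diffs: 4, 58, 178, 388, 712, 1174.
2nd diffs: 54, 120, 210, 324, 462.
3rd diffs: 66, 90, 114, 138.
4th diffs: 24, 24, 24 (constant).
Newton forward-difference form: p_m = -8 + 4·C(m-1,1) + 54·C(m-1,2) + 66·C(m-1,3) + 24·C(m-1,4).
At m = 17: m-1 = 16, so p_{17} = -8 + 64 + 6480 + 36960 + 43680 = 87176.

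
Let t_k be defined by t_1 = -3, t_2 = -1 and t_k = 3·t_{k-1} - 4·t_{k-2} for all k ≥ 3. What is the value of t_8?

Applying the relation repeatedly:
t_3 = 9; t_4 = 31; t_5 = 57; t_6 = 47; t_7 = -87; t_8 = -449.

-449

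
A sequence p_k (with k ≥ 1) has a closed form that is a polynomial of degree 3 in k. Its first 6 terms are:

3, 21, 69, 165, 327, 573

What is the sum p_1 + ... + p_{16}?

51768

1st diffs: 18, 48, 96, 162, 246.
2nd diffs: 30, 48, 66, 84.
3rd diffs: 18, 18, 18 (constant).
Newton forward-difference form: p_k = 3 + 18·C(k-1,1) + 30·C(k-1,2) + 18·C(k-1,3).
Continuing: …, 921, 1389, 1995, 2757, …, p_{16} = 11613.
Summing k = 1..16 (16 terms) gives 51768.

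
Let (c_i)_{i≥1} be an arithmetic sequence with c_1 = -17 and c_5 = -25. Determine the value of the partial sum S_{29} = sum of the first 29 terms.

-1305

Common difference d = (-25 - (-17)) / (5 - 1) = -2.
c_i = -17 + (i - 1)·(-2).
c_{29} = -73; S = 29·(-17 + (-73))/2 = -1305.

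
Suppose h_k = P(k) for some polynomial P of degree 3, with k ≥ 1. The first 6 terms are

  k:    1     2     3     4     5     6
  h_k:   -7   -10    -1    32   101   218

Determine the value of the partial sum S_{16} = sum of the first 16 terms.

28088

1st diffs: -3, 9, 33, 69, 117.
2nd diffs: 12, 24, 36, 48.
3rd diffs: 12, 12, 12 (constant).
Newton forward-difference form: h_k = -7 + (-3)·C(k-1,1) + 12·C(k-1,2) + 12·C(k-1,3).
Continuing: …, 395, 644, 977, 1406, …, h_{16} = 6668.
Summing k = 1..16 (16 terms) gives 28088.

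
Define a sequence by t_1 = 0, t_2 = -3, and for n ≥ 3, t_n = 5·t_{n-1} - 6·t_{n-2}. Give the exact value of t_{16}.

Applying the relation repeatedly:
t_3 = -15;  t_4 = -57;  t_5 = -195;  …;  t_{13} = -1582035;  t_{14} = -4758393;  t_{15} = -14299755;  t_{16} = -42948417.
(Characteristic roots are 3 and 2.)

-42948417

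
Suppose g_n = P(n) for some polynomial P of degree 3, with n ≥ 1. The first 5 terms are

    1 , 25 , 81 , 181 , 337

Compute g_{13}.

1st diffs: 24, 56, 100, 156.
2nd diffs: 32, 44, 56.
3rd diffs: 12, 12 (constant).
Newton forward-difference form: g_n = 1 + 24·C(n-1,1) + 32·C(n-1,2) + 12·C(n-1,3).
At n = 13: n-1 = 12, so g_{13} = 1 + 288 + 2112 + 2640 = 5041.

5041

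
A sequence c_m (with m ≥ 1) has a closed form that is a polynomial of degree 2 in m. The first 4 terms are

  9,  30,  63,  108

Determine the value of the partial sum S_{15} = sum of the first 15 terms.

7800

1st diffs: 21, 33, 45.
2nd diffs: 12, 12 (constant).
Newton forward-difference form: c_m = 9 + 21·C(m-1,1) + 12·C(m-1,2).
Continuing: …, 165, 234, 315, 408, …, c_{15} = 1395.
Summing m = 1..15 (15 terms) gives 7800.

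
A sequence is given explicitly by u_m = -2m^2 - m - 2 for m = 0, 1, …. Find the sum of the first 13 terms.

-1404

Over m = 0..12: Σm = 78, Σm² = 650.
Total = (-2)·650 + (-1)·78 + (-2)·13 = -1404.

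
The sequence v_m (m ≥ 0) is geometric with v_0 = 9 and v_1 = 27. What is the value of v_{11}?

1594323

Common ratio r = 3.
v_m = 9·3^(m-0).
v_{11} = 9·3^11 = 1594323.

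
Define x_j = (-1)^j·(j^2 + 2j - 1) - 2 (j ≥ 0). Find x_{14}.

221

(-1)^14 = 1; j^2 + 2j - 1 at j=14 is 223; so x_{14} = 221.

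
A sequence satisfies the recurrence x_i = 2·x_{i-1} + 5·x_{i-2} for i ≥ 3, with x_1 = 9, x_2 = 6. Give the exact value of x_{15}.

131297277

Iterate the recurrence:
x_3 = 57, x_4 = 144, x_5 = 573, …, x_{12} = 3198504, x_{13} = 11034693, x_{14} = 38061906, x_{15} = 131297277.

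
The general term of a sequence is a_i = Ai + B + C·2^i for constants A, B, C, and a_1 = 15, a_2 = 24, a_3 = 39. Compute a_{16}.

196662

Plug in i = 1, 2, 3: A + B + 2C = 15; 2A + B + 4C = 24; 3A + B + 8C = 39.
Subtracting the first from the second: A + 2C = 9.
Subtracting the second from the third: A + 4C = 15.
Solving: C = 3, A = 3, then B = 6.
Therefore a_{16} = 48 + 6 + 3·65536 = 196662.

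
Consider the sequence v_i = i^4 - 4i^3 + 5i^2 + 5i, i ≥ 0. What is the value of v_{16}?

v_{16} = 1·16^4 - 4·16^3 + 5·16^2 + 5·16 = 50512.

50512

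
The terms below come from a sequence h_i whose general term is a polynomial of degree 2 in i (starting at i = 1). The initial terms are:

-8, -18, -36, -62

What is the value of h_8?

-246

1st diffs: -10, -18, -26.
2nd diffs: -8, -8 (constant).
Newton forward-difference form: h_i = -8 + (-10)·C(i-1,1) + (-8)·C(i-1,2).
At i = 8: i-1 = 7, so h_8 = -8 - 70 - 168 = -246.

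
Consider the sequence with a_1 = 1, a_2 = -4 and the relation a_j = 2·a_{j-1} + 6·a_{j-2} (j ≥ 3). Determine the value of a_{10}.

-50752

a_3 = -2, a_4 = -28, a_5 = -68, a_6 = -304, a_7 = -1016, a_8 = -3856, a_9 = -13808, a_{10} = -50752.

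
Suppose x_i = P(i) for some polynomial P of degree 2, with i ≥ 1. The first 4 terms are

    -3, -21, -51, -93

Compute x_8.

1st diffs: -18, -30, -42.
2nd diffs: -12, -12 (constant).
Newton forward-difference form: x_i = -3 + (-18)·C(i-1,1) + (-12)·C(i-1,2).
At i = 8: i-1 = 7, so x_8 = -3 - 126 - 252 = -381.

-381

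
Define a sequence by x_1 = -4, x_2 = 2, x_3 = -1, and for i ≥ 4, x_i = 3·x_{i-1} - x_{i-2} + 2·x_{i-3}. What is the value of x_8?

-772

Step forward from the initial values:
x_4 = -13;  x_5 = -34;  x_6 = -91;  x_7 = -265;  x_8 = -772.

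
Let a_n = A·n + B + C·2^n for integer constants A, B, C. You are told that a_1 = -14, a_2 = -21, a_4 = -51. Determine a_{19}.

-1048640

Plug in n = 1, 2, 4: A + B + 2C = -14; 2A + B + 4C = -21; 4A + B + 16C = -51.
Subtracting the first from the second: A + 2C = -7.
Subtracting the second from the third: 2A + 12C = -30.
Solving: C = -2, A = -3, then B = -7.
So a_n = -3·n + (-7) + (-2)·2^n; at n=19 this is -1048640.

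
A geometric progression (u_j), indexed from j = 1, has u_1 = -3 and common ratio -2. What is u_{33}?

u_j = (-3)·(-2)^(j-1).
u_{33} = (-3)·(-2)^32 = -12884901888.

-12884901888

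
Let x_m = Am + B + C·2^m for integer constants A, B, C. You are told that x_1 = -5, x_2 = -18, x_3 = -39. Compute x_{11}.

The three given values yield: A + B + 2C = -5; 2A + B + 4C = -18; 3A + B + 8C = -39.
Subtracting the first from the second: A + 2C = -13.
Subtracting the second from the third: A + 4C = -21.
Solving: C = -4, A = -5, then B = 8.
Therefore x_{11} = -55 + 8 + (-4)·2048 = -8239.

-8239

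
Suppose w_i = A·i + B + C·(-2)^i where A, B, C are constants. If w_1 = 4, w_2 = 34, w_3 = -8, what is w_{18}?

Plug in i = 1, 2, 3: A + B - 2C = 4; 2A + B + 4C = 34; 3A + B - 8C = -8.
Subtracting the first from the second: A + 6C = 30.
Subtracting the second from the third: A - 12C = -42.
Solving: C = 4, A = 6, then B = 6.
Hence w_{18} = 6·18 + 6 + 4·262144 = 1048690.

1048690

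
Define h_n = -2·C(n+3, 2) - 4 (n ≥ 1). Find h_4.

C(7, 2) = 21, so h_4 = -46.

-46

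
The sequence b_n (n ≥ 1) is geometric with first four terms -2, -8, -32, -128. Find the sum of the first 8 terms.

Common ratio r = 4.
b_n = (-2)·4^(n-1).
S = (-2)·(4^8 - 1)/(4 - 1) = (-2)·(65536 - 1)/(3) = -43690.

-43690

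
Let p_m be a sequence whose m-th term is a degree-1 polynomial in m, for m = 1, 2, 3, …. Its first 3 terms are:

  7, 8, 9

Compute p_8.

14

1st diffs: 1, 1 (constant).
So p_m = m + 6.
Evaluating at m = 8 gives p_8 = 14.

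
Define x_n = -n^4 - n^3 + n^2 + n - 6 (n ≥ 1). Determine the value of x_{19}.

-136806

x_{19} = -1·19^4 - 1·19^3 + 1·19^2 + 1·19 - 6 = -136806.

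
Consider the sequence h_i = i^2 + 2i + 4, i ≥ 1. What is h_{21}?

487

h_{21} = 1·21^2 + 2·21 + 4 = 487.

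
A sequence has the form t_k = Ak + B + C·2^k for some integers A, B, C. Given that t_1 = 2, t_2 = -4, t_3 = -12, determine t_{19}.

Write the equations: A + B + 2C = 2; 2A + B + 4C = -4; 3A + B + 8C = -12.
Subtracting the first from the second: A + 2C = -6.
Subtracting the second from the third: A + 4C = -8.
Solving: C = -1, A = -4, then B = 8.
Hence t_{19} = -4·19 + 8 + (-1)·524288 = -524356.

-524356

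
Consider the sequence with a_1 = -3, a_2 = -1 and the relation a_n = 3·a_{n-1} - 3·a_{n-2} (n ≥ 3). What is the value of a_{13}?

-2187

Iterate the recurrence:
a_3 = 6  a_4 = 21  a_5 = 45  …  a_{10} = -567  a_{11} = -1215  a_{12} = -1944  a_{13} = -2187.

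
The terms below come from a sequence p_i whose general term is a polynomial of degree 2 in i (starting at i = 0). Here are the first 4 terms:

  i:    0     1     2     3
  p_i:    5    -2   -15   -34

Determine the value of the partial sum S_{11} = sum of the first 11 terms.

-1320

1st diffs: -7, -13, -19.
2nd diffs: -6, -6 (constant).
Newton forward-difference form: p_i = 5 + (-7)·C(i,1) + (-6)·C(i,2).
Continuing: …, -59, -90, -127, -170, …, p_{10} = -335.
Summing i = 0..10 (11 terms) gives -1320.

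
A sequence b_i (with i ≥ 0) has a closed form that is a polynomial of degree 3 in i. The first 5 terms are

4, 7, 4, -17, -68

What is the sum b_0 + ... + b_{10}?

-4741

1st diffs: 3, -3, -21, -51.
2nd diffs: -6, -18, -30.
3rd diffs: -12, -12 (constant).
Newton forward-difference form: b_i = 4 + 3·C(i,1) + (-6)·C(i,2) + (-12)·C(i,3).
Continuing: …, -161, -308, -521, -812, …, b_{10} = -1676.
Summing i = 0..10 (11 terms) gives -4741.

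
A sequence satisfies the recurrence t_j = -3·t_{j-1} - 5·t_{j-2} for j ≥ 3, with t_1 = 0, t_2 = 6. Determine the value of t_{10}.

4776

t_3 = -18; t_4 = 24; t_5 = 18; t_6 = -174; t_7 = 432; t_8 = -426; t_9 = -882; t_{10} = 4776.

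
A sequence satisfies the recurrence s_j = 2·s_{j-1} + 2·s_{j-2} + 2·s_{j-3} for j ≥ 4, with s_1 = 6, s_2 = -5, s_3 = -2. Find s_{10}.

Step forward from the initial values:
s_4 = -2; s_5 = -18; s_6 = -44; s_7 = -128; s_8 = -380; s_9 = -1104; s_{10} = -3224.

-3224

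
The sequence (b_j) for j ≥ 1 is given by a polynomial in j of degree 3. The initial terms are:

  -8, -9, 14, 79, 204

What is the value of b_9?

1664

1st diffs: -1, 23, 65, 125.
2nd diffs: 24, 42, 60.
3rd diffs: 18, 18 (constant).
So b_j = 3j^3 - 6j^2 - 4j - 1.
Evaluating at j = 9 gives b_9 = 1664.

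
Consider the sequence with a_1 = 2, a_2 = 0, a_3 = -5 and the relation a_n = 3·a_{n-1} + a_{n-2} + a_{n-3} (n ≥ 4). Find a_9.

Compute successive terms:
a_4 = -13; a_5 = -44; a_6 = -150; a_7 = -507; a_8 = -1715; a_9 = -5802.

-5802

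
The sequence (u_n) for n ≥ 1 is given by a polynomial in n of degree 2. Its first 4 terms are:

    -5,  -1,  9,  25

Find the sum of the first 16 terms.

1st diffs: 4, 10, 16.
2nd diffs: 6, 6 (constant).
Newton forward-difference form: u_n = -5 + 4·C(n-1,1) + 6·C(n-1,2).
Continuing: …, 47, 75, 109, 149, …, u_{16} = 685.
Summing n = 1..16 (16 terms) gives 3760.

3760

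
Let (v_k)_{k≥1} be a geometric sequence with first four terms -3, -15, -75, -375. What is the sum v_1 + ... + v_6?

Common ratio r = 5.
v_k = (-3)·5^(k-1).
S = (-3)·(5^6 - 1)/(5 - 1) = (-3)·(15625 - 1)/(4) = -11718.

-11718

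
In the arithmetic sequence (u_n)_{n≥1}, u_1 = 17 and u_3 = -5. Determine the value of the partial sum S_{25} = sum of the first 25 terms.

-2875

Common difference d = (-5 - 17) / (3 - 1) = -11.
u_n = 17 + (n - 1)·(-11).
u_{25} = -247; S = 25·(17 + (-247))/2 = -2875.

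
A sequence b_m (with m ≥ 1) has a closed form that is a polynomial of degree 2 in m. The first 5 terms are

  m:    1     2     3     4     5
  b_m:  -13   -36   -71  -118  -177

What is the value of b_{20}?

-2502

1st diffs: -23, -35, -47, -59.
2nd diffs: -12, -12, -12 (constant).
Newton forward-difference form: b_m = -13 + (-23)·C(m-1,1) + (-12)·C(m-1,2).
At m = 20: m-1 = 19, so b_{20} = -13 - 437 - 2052 = -2502.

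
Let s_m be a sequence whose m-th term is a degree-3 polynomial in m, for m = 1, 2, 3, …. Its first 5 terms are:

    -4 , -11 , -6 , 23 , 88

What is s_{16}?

1st diffs: -7, 5, 29, 65.
2nd diffs: 12, 24, 36.
3rd diffs: 12, 12 (constant).
Newton forward-difference form: s_m = -4 + (-7)·C(m-1,1) + 12·C(m-1,2) + 12·C(m-1,3).
At m = 16: m-1 = 15, so s_{16} = -4 - 105 + 1260 + 5460 = 6611.

6611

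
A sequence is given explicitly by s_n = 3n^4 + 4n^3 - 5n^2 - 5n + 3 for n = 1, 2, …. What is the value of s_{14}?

s_{14} = 3·14^4 + 4·14^3 - 5·14^2 - 5·14 + 3 = 125177.

125177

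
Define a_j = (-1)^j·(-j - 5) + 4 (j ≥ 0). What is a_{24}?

(-1)^24 = 1; -j - 5 at j=24 is -29; so a_{24} = -25.

-25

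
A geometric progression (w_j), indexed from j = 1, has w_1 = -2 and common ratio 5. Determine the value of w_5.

-1250

w_j = (-2)·5^(j-1).
w_5 = (-2)·5^4 = -1250.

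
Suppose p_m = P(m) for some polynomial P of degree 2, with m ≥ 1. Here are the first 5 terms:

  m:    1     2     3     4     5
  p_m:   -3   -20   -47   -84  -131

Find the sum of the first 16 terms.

-7688

1st diffs: -17, -27, -37, -47.
2nd diffs: -10, -10, -10 (constant).
Newton forward-difference form: p_m = -3 + (-17)·C(m-1,1) + (-10)·C(m-1,2).
Continuing: …, -188, -255, -332, -419, …, p_{16} = -1308.
Summing m = 1..16 (16 terms) gives -7688.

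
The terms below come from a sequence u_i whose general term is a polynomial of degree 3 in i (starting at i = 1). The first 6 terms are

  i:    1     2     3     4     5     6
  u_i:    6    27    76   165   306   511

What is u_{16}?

1st diffs: 21, 49, 89, 141, 205.
2nd diffs: 28, 40, 52, 64.
3rd diffs: 12, 12, 12 (constant).
Newton forward-difference form: u_i = 6 + 21·C(i-1,1) + 28·C(i-1,2) + 12·C(i-1,3).
At i = 16: i-1 = 15, so u_{16} = 6 + 315 + 2940 + 5460 = 8721.

8721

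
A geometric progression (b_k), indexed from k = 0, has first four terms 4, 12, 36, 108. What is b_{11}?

Common ratio r = 3.
b_k = 4·3^(k-0).
b_{11} = 4·3^11 = 708588.

708588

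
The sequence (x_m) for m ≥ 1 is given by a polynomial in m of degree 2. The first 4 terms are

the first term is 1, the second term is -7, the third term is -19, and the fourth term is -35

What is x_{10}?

1st diffs: -8, -12, -16.
2nd diffs: -4, -4 (constant).
Newton forward-difference form: x_m = 1 + (-8)·C(m-1,1) + (-4)·C(m-1,2).
At m = 10: m-1 = 9, so x_{10} = 1 - 72 - 144 = -215.

-215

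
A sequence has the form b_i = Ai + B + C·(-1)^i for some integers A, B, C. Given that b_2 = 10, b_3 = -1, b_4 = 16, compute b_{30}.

The three given values yield: 2A + B + C = 10; 3A + B - C = -1; 4A + B + C = 16.
Subtracting the first from the second: A - 2C = -11.
Subtracting the second from the third: A + 2C = 17.
Solving: C = 7, A = 3, then B = -3.
Therefore b_{30} = 90 + (-3) + 7·1 = 94.

94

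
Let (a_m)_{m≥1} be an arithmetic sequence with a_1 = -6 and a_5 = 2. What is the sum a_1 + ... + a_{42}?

Common difference d = (2 - (-6)) / (5 - 1) = 2.
a_m = -6 + (m - 1)·2.
a_{42} = 76; S = 42·(-6 + 76)/2 = 1470.

1470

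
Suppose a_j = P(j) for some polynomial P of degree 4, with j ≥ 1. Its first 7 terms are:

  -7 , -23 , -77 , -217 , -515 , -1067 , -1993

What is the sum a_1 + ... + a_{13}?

-77415

1st diffs: -16, -54, -140, -298, -552, -926.
2nd diffs: -38, -86, -158, -254, -374.
3rd diffs: -48, -72, -96, -120.
4th diffs: -24, -24, -24 (constant).
Newton forward-difference form: a_j = -7 + (-16)·C(j-1,1) + (-38)·C(j-1,2) + (-48)·C(j-1,3) + (-24)·C(j-1,4).
Continuing: …, -3437, -5567, -8575, -12677, …, a_{13} = -25147.
Summing j = 1..13 (13 terms) gives -77415.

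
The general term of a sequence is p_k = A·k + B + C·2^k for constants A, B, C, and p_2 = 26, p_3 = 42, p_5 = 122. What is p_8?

At k = 2, 3, 5: 2A + B + 4C = 26; 3A + B + 8C = 42; 5A + B + 32C = 122.
Subtracting the first from the second: A + 4C = 16.
Subtracting the second from the third: 2A + 24C = 80.
Solving: C = 3, A = 4, then B = 6.
So p_k = 4·k + 6 + 3·2^k; at k=8 this is 806.

806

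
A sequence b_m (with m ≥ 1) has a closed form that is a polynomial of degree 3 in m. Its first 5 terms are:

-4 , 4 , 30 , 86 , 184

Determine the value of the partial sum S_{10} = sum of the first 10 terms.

5000

1st diffs: 8, 26, 56, 98.
2nd diffs: 18, 30, 42.
3rd diffs: 12, 12 (constant).
So b_m = 2m^3 - 3m^2 + 3m - 6.
Continuing: …, 336, 554, 850, 1236, …, b_{10} = 1724.
Summing m = 1..10 (10 terms) gives 5000.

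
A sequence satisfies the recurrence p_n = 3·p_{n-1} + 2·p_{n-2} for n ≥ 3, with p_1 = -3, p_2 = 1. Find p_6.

-95

p_3 = -3  p_4 = -7  p_5 = -27  p_6 = -95.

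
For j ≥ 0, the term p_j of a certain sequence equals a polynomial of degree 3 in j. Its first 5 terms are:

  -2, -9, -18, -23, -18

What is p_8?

222

1st diffs: -7, -9, -5, 5.
2nd diffs: -2, 4, 10.
3rd diffs: 6, 6 (constant).
Newton forward-difference form: p_j = -2 + (-7)·C(j,1) + (-2)·C(j,2) + 6·C(j,3).
At j = 8: j = 8, so p_8 = -2 - 56 - 56 + 336 = 222.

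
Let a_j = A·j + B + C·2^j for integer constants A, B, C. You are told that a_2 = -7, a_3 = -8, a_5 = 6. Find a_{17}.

130986

The three given values yield: 2A + B + 4C = -7; 3A + B + 8C = -8; 5A + B + 32C = 6.
Subtracting the first from the second: A + 4C = -1.
Subtracting the second from the third: 2A + 24C = 14.
Solving: C = 1, A = -5, then B = -1.
Hence a_{17} = -5·17 + (-1) + 1·131072 = 130986.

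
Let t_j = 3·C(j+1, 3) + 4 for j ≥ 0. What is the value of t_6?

C(7, 3) = 35, so t_6 = 109.

109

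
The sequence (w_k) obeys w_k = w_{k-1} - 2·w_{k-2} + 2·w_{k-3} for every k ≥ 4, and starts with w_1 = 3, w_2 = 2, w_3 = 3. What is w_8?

11

Compute successive terms:
w_4 = 5  w_5 = 3  w_6 = -1  w_7 = 3  w_8 = 11.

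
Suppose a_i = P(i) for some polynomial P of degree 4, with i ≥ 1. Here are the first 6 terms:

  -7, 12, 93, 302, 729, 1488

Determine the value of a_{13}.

30713

1st diffs: 19, 81, 209, 427, 759.
2nd diffs: 62, 128, 218, 332.
3rd diffs: 66, 90, 114.
4th diffs: 24, 24 (constant).
So a_i = i^4 + i^3 - 3i - 6.
Evaluating at i = 13 gives a_{13} = 30713.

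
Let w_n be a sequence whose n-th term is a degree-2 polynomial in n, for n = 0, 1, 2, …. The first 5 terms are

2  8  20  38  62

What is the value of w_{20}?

1262

1st diffs: 6, 12, 18, 24.
2nd diffs: 6, 6, 6 (constant).
So w_n = 3n^2 + 3n + 2.
Evaluating at n = 20 gives w_{20} = 1262.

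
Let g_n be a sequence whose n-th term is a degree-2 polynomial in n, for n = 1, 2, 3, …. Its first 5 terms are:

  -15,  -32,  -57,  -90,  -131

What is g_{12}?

1st diffs: -17, -25, -33, -41.
2nd diffs: -8, -8, -8 (constant).
So g_n = -4n^2 - 5n - 6.
Evaluating at n = 12 gives g_{12} = -642.

-642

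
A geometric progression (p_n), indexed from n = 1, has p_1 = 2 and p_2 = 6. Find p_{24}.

Common ratio r = 3.
p_n = 2·3^(n-1).
p_{24} = 2·3^23 = 188286357654.

188286357654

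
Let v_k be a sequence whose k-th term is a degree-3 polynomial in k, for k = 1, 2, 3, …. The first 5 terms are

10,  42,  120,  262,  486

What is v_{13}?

7390

1st diffs: 32, 78, 142, 224.
2nd diffs: 46, 64, 82.
3rd diffs: 18, 18 (constant).
So v_k = 3k^3 + 5k^2 - 4k + 6.
Evaluating at k = 13 gives v_{13} = 7390.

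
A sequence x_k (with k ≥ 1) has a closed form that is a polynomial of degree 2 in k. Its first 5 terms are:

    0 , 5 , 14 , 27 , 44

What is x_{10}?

189

1st diffs: 5, 9, 13, 17.
2nd diffs: 4, 4, 4 (constant).
Newton forward-difference form: x_k = 5·C(k-1,1) + 4·C(k-1,2).
At k = 10: k-1 = 9, so x_{10} = 45 + 144 = 189.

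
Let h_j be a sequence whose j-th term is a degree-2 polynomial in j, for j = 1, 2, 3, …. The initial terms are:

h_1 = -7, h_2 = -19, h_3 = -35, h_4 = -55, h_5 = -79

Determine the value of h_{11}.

1st diffs: -12, -16, -20, -24.
2nd diffs: -4, -4, -4 (constant).
Newton forward-difference form: h_j = -7 + (-12)·C(j-1,1) + (-4)·C(j-1,2).
At j = 11: j-1 = 10, so h_{11} = -7 - 120 - 180 = -307.

-307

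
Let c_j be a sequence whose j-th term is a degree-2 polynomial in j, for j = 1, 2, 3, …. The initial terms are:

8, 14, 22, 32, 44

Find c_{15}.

1st diffs: 6, 8, 10, 12.
2nd diffs: 2, 2, 2 (constant).
Newton forward-difference form: c_j = 8 + 6·C(j-1,1) + 2·C(j-1,2).
At j = 15: j-1 = 14, so c_{15} = 8 + 84 + 182 = 274.

274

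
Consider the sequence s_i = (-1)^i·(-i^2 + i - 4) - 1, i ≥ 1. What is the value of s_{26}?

-655

(-1)^26 = 1; -i^2 + i - 4 at i=26 is -654; so s_{26} = -655.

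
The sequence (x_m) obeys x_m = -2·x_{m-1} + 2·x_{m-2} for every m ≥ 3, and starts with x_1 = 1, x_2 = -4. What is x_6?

Iterate the recurrence:
x_3 = 10;  x_4 = -28;  x_5 = 76;  x_6 = -208.

-208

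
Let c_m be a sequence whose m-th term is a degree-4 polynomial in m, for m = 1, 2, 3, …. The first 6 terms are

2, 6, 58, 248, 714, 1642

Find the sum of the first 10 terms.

1st diffs: 4, 52, 190, 466, 928.
2nd diffs: 48, 138, 276, 462.
3rd diffs: 90, 138, 186.
4th diffs: 48, 48 (constant).
So c_m = 2m^4 - 5m^3 + 4m^2 - 3m + 4.
Continuing: 3266, 5868, 9778, 15374.
Summing m = 1..10 (10 terms) gives 36956.

36956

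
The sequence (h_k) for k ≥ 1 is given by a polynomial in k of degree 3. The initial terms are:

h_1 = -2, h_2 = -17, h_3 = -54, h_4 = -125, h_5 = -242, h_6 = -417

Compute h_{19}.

-13430

1st diffs: -15, -37, -71, -117, -175.
2nd diffs: -22, -34, -46, -58.
3rd diffs: -12, -12, -12 (constant).
Newton forward-difference form: h_k = -2 + (-15)·C(k-1,1) + (-22)·C(k-1,2) + (-12)·C(k-1,3).
At k = 19: k-1 = 18, so h_{19} = -2 - 270 - 3366 - 9792 = -13430.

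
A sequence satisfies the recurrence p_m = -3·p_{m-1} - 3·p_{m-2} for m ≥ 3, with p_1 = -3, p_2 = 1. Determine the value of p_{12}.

Iterate the recurrence:
p_3 = 6  p_4 = -21  p_5 = 45  p_6 = -72  p_7 = 81  p_8 = -27  p_9 = -162  p_{10} = 567  p_{11} = -1215  p_{12} = 1944.

1944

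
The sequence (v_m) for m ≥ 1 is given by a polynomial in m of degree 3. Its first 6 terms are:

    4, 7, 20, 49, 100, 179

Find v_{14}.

1st diffs: 3, 13, 29, 51, 79.
2nd diffs: 10, 16, 22, 28.
3rd diffs: 6, 6, 6 (constant).
So v_m = m^3 - m^2 - m + 5.
Evaluating at m = 14 gives v_{14} = 2539.

2539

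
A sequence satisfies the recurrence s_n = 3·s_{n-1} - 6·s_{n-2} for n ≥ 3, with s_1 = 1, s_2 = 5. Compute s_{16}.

1414989

Iterate the recurrence:
s_3 = 9; s_4 = -3; s_5 = -63; …; s_{13} = -86751; s_{14} = -48843; s_{15} = 373977; s_{16} = 1414989.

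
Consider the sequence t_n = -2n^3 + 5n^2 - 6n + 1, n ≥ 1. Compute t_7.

-482

t_7 = -2·7^3 + 5·7^2 - 6·7 + 1 = -482.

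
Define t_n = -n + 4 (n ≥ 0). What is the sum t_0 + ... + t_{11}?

-18

Over n = 0..11: Σn = 66.
Total = (-1)·66 + (4)·12 = -18.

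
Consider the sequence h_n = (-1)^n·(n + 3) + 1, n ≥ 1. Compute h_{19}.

-21

(-1)^19 = -1; n + 3 at n=19 is 22; so h_{19} = -21.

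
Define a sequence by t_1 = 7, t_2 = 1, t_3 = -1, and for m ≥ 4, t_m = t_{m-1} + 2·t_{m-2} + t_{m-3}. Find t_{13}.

Compute successive terms:
t_4 = 8;  t_5 = 7;  t_6 = 22;  t_7 = 44;  t_8 = 95;  t_9 = 205;  t_{10} = 439;  t_{11} = 944;  t_{12} = 2027;  t_{13} = 4354.

4354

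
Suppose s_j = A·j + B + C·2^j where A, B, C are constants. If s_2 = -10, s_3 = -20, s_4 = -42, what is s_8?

-754

Plug in j = 2, 3, 4: 2A + B + 4C = -10; 3A + B + 8C = -20; 4A + B + 16C = -42.
Subtracting the first from the second: A + 4C = -10.
Subtracting the second from the third: A + 8C = -22.
Solving: C = -3, A = 2, then B = -2.
Therefore s_8 = 16 + (-2) + (-3)·256 = -754.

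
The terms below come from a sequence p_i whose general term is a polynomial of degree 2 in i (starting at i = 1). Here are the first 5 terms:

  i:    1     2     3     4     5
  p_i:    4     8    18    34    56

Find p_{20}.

1106

1st diffs: 4, 10, 16, 22.
2nd diffs: 6, 6, 6 (constant).
Newton forward-difference form: p_i = 4 + 4·C(i-1,1) + 6·C(i-1,2).
At i = 20: i-1 = 19, so p_{20} = 4 + 76 + 1026 = 1106.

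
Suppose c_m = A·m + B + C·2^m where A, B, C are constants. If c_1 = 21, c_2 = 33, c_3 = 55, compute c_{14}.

81957

At m = 1, 2, 3: A + B + 2C = 21; 2A + B + 4C = 33; 3A + B + 8C = 55.
Subtracting the first from the second: A + 2C = 12.
Subtracting the second from the third: A + 4C = 22.
Solving: C = 5, A = 2, then B = 9.
So c_m = 2·m + 9 + 5·2^m; at m=14 this is 81957.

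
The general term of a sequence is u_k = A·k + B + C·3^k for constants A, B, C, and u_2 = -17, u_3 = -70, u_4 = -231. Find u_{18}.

The three given values yield: 2A + B + 9C = -17; 3A + B + 27C = -70; 4A + B + 81C = -231.
Subtracting the first from the second: A + 18C = -53.
Subtracting the second from the third: A + 54C = -161.
Solving: C = -3, A = 1, then B = 8.
Hence u_{18} = 1·18 + 8 + (-3)·387420489 = -1162261441.

-1162261441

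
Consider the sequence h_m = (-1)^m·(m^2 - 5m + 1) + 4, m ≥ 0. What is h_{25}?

(-1)^25 = -1; m^2 - 5m + 1 at m=25 is 501; so h_{25} = -497.

-497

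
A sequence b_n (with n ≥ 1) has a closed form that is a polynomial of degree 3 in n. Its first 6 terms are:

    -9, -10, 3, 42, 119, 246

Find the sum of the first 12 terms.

1st diffs: -1, 13, 39, 77, 127.
2nd diffs: 14, 26, 38, 50.
3rd diffs: 12, 12, 12 (constant).
Newton forward-difference form: b_n = -9 + (-1)·C(n-1,1) + 14·C(n-1,2) + 12·C(n-1,3).
Continuing: …, 435, 698, 1047, 1494, …, b_{12} = 2730.
Summing n = 1..12 (12 terms) gives 8846.

8846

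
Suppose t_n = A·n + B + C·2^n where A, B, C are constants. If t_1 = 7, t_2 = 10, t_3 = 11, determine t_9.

At n = 1, 2, 3: A + B + 2C = 7; 2A + B + 4C = 10; 3A + B + 8C = 11.
Subtracting the first from the second: A + 2C = 3.
Subtracting the second from the third: A + 4C = 1.
Solving: C = -1, A = 5, then B = 4.
Therefore t_9 = 45 + 4 + (-1)·512 = -463.

-463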